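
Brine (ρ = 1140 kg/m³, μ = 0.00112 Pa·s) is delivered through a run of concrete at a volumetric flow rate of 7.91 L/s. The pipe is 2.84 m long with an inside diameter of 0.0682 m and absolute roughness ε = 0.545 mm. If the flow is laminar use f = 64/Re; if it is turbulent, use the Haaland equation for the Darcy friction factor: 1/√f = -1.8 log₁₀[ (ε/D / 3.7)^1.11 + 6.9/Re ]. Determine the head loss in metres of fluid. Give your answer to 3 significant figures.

h_f ≈ 0.355 m

Q = 7.91 L/s = 7.91/1000 = 0.00791 m³/s.
Cross-sectional area A = πD²/4 = π(0.0682)²/4 = 0.003653 m²; mean velocity V = Q/A = 0.00791/0.003653 = 2.165 m/s.
Reynolds number Re = ρVD/μ = 1140 · 2.165 · 0.0682 / 0.00112 = 1.503e+05.
Re > 4000 → turbulent. Relative roughness ε/D = 0.000545/0.0682 = 0.00799. Haaland: 1/√f = -1.8 log₁₀[(0.00799/3.7)^1.11 + 6.9/1.503e+05] = -1.8 log₁₀[0.0011 + 4.59e-05] = 5.294, so f = 0.03568.
Darcy-Weisbach: ΔP = f(L/D)(ρV²/2) = 0.03568·(2.84/0.0682)·(1140·2.165²/2) = 0.03568·41.64·2672 = 3971 Pa.
Head loss h_f = ΔP/(ρg) = 3971/(1140·9.81) = 0.355 m.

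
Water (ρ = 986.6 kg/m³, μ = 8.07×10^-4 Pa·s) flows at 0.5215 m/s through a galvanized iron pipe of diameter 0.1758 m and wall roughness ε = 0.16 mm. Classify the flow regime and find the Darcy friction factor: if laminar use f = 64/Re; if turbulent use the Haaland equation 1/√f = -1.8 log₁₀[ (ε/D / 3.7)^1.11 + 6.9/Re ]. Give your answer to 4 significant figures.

f ≈ 0.02143

Re = ρVD/μ = 986.6·0.5215·0.1758/0.000807 = 1.121e+05.
Re > 4000 → turbulent. ε/D = 0.00016/0.1758 = 0.00091; Haaland: 1/√f = -1.8 log₁₀[9.86e-05 + 6.16e-05] = 6.832, so f = 0.02143.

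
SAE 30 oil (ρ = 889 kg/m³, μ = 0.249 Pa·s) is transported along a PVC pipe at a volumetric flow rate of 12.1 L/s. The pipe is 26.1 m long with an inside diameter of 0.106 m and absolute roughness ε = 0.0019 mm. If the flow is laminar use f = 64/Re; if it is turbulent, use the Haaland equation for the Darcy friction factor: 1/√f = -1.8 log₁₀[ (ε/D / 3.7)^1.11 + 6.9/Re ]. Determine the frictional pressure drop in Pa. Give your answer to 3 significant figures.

Q = 12.1 L/s = 12.1/1000 = 0.0121 m³/s.
Cross-sectional area A = πD²/4 = π(0.106)²/4 = 0.008825 m²; mean velocity V = Q/A = 0.0121/0.008825 = 1.371 m/s.
Reynolds number Re = ρVD/μ = 889 · 1.371 · 0.106 / 0.249 = 518.9.
Re < 2300 → laminar flow, so f = 64/Re = 64/518.9 = 0.1233 (the turbulent correlation is not needed).
Darcy-Weisbach: ΔP = f(L/D)(ρV²/2) = 0.1233·(26.1/0.106)·(889·1.371²/2) = 0.1233·246.2·835.7 = 2.538e+04 Pa.

ΔP ≈ 25400 Pa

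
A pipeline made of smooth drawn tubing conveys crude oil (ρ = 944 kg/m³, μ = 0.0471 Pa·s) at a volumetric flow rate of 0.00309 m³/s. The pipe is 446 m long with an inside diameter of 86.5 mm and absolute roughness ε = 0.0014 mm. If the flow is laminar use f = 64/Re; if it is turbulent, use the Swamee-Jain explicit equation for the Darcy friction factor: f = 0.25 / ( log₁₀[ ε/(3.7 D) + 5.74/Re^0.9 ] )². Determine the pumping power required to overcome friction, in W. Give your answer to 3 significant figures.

P ≈ 146 W

Cross-sectional area A = πD²/4 = π(0.0865)²/4 = 0.005877 m²; mean velocity V = Q/A = 0.00309/0.005877 = 0.5258 m/s.
Reynolds number Re = ρVD/μ = 944 · 0.5258 · 0.0865 / 0.0471 = 911.6.
Re < 2300 → laminar flow, so f = 64/Re = 64/911.6 = 0.07021 (the turbulent correlation is not needed).
Darcy-Weisbach: ΔP = f(L/D)(ρV²/2) = 0.07021·(446/0.0865)·(944·0.5258²/2) = 0.07021·5156·130.5 = 4.724e+04 Pa.
Pumping power P = QΔP = 0.00309·4.724e+04 = 146.0 W = 146 W.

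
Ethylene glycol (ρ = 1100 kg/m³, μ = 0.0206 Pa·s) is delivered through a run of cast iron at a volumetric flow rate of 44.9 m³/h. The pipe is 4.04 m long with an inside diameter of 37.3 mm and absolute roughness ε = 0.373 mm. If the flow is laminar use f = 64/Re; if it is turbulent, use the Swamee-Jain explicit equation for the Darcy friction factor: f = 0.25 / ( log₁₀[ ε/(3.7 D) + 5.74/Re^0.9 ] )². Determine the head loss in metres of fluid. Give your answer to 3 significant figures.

h_f ≈ 29.5 m

Q = 44.9 m³/h = 44.9/3600 = 0.01247 m³/s.
Cross-sectional area A = πD²/4 = π(0.0373)²/4 = 0.001093 m²; mean velocity V = Q/A = 0.01247/0.001093 = 11.41 m/s.
Reynolds number Re = ρVD/μ = 1100 · 11.41 · 0.0373 / 0.0206 = 2.273e+04.
Re > 4000 → turbulent. Relative roughness ε/D = 0.000373/0.0373 = 0.01. Swamee-Jain: f = 0.25/(log₁₀[0.01/3.7 + 5.74/2.273e+04^0.9])² = 0.25/(log₁₀[0.0027 + 0.000689])² = 0.25/(-2.47)² = 0.04099.
Darcy-Weisbach: ΔP = f(L/D)(ρV²/2) = 0.04099·(4.04/0.0373)·(1100·11.41²/2) = 0.04099·108.3·7.165e+04 = 3.181e+05 Pa.
Head loss h_f = ΔP/(ρg) = 3.181e+05/(1100·9.81) = 29.5 m.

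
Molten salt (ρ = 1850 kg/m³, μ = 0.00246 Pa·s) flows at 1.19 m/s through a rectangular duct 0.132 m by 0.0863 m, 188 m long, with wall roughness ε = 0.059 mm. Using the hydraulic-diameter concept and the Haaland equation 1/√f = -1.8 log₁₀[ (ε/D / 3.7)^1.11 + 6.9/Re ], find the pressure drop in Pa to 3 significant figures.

ΔP ≈ 48400 Pa

Hydraulic diameter D_h = 4A/P = 4·(0.132·0.0863)/(2·(0.132+0.0863)) = 0.04557/0.4366 = 0.1044 m.
Re = ρVD_h/μ = 1850·1.19·0.1044/0.00246 = 9.34e+04.
ε/D_h = 5.9e-05/0.1044 = 0.000565; Haaland gives 1/√f = -1.8 log₁₀[5.81e-05+7.39e-05] = 6.983, so f = 0.02051.
ΔP = f(L/D_h)(ρV²/2) = 0.02051·188/0.1044·1310 = 4.839e+04 Pa.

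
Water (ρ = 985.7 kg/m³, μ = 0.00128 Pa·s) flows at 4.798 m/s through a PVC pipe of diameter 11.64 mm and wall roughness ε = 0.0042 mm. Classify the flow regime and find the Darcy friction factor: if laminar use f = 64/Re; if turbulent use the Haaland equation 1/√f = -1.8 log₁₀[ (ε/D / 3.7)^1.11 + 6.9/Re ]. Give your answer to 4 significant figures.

Re = ρVD/μ = 985.7·4.798·0.01164/0.00128 = 4.301e+04.
Re > 4000 → turbulent. ε/D = 4.2e-06/0.01164 = 0.000361; Haaland: 1/√f = -1.8 log₁₀[3.53e-05 + 0.00016] = 6.675, so f = 0.02244.

f ≈ 0.02244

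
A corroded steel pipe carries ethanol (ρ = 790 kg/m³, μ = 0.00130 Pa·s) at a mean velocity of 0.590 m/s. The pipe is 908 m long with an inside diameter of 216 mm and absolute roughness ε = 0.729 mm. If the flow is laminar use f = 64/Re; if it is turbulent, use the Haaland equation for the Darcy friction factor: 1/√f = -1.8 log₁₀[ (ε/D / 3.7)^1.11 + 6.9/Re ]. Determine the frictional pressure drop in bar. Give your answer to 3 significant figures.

ΔP ≈ 0.165 bar

Reynolds number Re = ρVD/μ = 790 · 0.59 · 0.216 / 0.0013 = 7.744e+04.
Re > 4000 → turbulent. Relative roughness ε/D = 0.000729/0.216 = 0.00337. Haaland: 1/√f = -1.8 log₁₀[(0.00337/3.7)^1.11 + 6.9/7.744e+04] = -1.8 log₁₀[0.000422 + 8.91e-05] = 5.924, so f = 0.02849.
Darcy-Weisbach: ΔP = f(L/D)(ρV²/2) = 0.02849·(908/0.216)·(790·0.59²/2) = 0.02849·4204·137.5 = 1.647e+04 Pa.
ΔP = 1.647e+04 Pa = 0.165 bar.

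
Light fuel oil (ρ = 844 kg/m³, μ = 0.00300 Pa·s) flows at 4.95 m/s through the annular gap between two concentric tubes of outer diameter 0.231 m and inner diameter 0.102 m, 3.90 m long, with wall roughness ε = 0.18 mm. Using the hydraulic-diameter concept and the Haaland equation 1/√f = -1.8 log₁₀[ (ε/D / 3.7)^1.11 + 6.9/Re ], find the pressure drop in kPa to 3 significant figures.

Hydraulic diameter D_h = 4A/P = D_o - D_i = 0.231 - 0.102 = 0.129 m.
Re = ρVD_h/μ = 844·4.95·0.129/0.003 = 1.796e+05.
ε/D_h = 0.00018/0.129 = 0.0014; Haaland gives 1/√f = -1.8 log₁₀[0.000158+3.84e-05] = 6.671, so f = 0.02247.
ΔP = f(L/D_h)(ρV²/2) = 0.02247·3.9/0.129·1.034e+04 = 7026 Pa.
ΔP = 7.03 kPa.

ΔP ≈ 7.03 kPa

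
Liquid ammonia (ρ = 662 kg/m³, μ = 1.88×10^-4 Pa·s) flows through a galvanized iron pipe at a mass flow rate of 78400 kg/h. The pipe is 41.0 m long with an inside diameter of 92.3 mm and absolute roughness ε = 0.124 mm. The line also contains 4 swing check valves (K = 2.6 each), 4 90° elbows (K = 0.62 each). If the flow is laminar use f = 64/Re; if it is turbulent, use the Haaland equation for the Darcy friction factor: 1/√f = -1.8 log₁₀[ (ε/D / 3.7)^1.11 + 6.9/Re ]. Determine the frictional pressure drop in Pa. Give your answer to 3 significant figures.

ΔP ≈ 179000 Pa

ṁ = 78400 kg/h = 78400/3600 = 21.78 kg/s.
A = πD²/4 = π(0.0923)²/4 = 0.006691 m²; mean velocity V = ṁ/(ρA) = 21.78/(662 · 0.006691) = 4.917 m/s.
Reynolds number Re = ρVD/μ = 662 · 4.917 · 0.0923 / 0.000188 = 1.598e+06.
Re > 4000 → turbulent. Relative roughness ε/D = 0.000124/0.0923 = 0.00134. Haaland: 1/√f = -1.8 log₁₀[(0.00134/3.7)^1.11 + 6.9/1.598e+06] = -1.8 log₁₀[0.000152 + 4.32e-06] = 6.851, so f = 0.0213.
Total minor-loss coefficient ΣK = 4·2.6 + 4·0.62 = 12.9.
ΔP = [f·L/D + ΣK]·(ρV²/2) = [0.0213·41/0.0923 + 12.9]·(662·4.917²/2) = [9.464 + 12.9]·8001 = 1.788e+05 Pa.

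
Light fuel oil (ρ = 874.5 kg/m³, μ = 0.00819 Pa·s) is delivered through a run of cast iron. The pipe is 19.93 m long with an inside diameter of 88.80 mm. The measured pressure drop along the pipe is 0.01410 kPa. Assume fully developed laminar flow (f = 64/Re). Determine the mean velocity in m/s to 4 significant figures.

V ≈ 0.02129 m/s

For laminar flow, f = 64/Re with Re = ρVD/μ, so Darcy-Weisbach reduces to ΔP = 32μLV/D². Solving for V: V = ΔP·D²/(32μL) = 14.1·(0.0888)²/(32·0.00819·19.93) = 0.02129 m/s.
Check: Re = ρVD/μ = 874.5·0.02129·0.0888/0.00819 = 201.8 < 2300, so the laminar assumption holds.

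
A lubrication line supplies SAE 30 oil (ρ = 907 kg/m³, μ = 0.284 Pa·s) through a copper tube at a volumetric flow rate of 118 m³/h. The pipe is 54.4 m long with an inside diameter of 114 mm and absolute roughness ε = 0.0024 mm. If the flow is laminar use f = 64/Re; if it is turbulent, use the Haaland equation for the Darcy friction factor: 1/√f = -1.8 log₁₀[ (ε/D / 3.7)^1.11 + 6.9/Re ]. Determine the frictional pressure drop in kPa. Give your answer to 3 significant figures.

Q = 118 m³/h = 118/3600 = 0.03278 m³/s.
Cross-sectional area A = πD²/4 = π(0.114)²/4 = 0.01021 m²; mean velocity V = Q/A = 0.03278/0.01021 = 3.211 m/s.
Reynolds number Re = ρVD/μ = 907 · 3.211 · 0.114 / 0.284 = 1169.
Re < 2300 → laminar flow, so f = 64/Re = 64/1169 = 0.05474 (the turbulent correlation is not needed).
Darcy-Weisbach: ΔP = f(L/D)(ρV²/2) = 0.05474·(54.4/0.114)·(907·3.211²/2) = 0.05474·477.2·4677 = 1.222e+05 Pa.
ΔP = 1.222e+05 Pa = 122 kPa.

ΔP ≈ 122 kPa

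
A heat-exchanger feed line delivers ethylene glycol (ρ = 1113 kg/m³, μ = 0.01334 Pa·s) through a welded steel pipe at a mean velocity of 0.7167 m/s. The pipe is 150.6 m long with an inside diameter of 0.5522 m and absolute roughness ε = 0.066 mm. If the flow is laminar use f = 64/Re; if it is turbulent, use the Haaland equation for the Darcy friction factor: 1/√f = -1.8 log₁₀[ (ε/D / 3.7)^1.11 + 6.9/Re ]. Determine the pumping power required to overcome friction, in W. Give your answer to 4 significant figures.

Reynolds number Re = ρVD/μ = 1113 · 0.7167 · 0.5522 / 0.0133 = 3.302e+04.
Re > 4000 → turbulent. Relative roughness ε/D = 6.6e-05/0.5522 = 0.00012. Haaland: 1/√f = -1.8 log₁₀[(0.00012/3.7)^1.11 + 6.9/3.302e+04] = -1.8 log₁₀[1.04e-05 + 0.000209] = 6.586, so f = 0.02305.
Darcy-Weisbach: ΔP = f(L/D)(ρV²/2) = 0.02305·(150.6/0.5522)·(1113·0.7167²/2) = 0.02305·272.7·285.9 = 1797 Pa.
Q = V·A = 0.7167·0.2395 = 0.1716 m³/s.
Pumping power P = QΔP = 0.1716·1797 = 308.49 W = 308.5 W.

P ≈ 308.5 W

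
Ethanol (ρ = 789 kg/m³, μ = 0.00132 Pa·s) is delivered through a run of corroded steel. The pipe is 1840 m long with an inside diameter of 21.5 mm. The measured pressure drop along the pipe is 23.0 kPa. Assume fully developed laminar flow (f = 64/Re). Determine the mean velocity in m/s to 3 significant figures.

V ≈ 0.137 m/s

For laminar flow, f = 64/Re with Re = ρVD/μ, so Darcy-Weisbach reduces to ΔP = 32μLV/D². Solving for V: V = ΔP·D²/(32μL) = 2.3e+04·(0.0215)²/(32·0.00132·1840) = 0.1368 m/s.
Check: Re = ρVD/μ = 789·0.1368·0.0215/0.00132 = 1758 < 2300, so the laminar assumption holds.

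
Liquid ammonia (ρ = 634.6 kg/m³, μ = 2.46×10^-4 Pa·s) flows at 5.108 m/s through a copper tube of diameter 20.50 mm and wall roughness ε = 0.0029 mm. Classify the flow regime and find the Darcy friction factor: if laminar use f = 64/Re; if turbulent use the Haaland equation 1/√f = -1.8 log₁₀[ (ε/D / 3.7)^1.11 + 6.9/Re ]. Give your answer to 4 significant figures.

Re = ρVD/μ = 634.6·5.108·0.0205/0.000246 = 2.701e+05.
Re > 4000 → turbulent. ε/D = 2.9e-06/0.0205 = 0.000141; Haaland: 1/√f = -1.8 log₁₀[1.25e-05 + 2.55e-05] = 7.956, so f = 0.0158.

f ≈ 0.01580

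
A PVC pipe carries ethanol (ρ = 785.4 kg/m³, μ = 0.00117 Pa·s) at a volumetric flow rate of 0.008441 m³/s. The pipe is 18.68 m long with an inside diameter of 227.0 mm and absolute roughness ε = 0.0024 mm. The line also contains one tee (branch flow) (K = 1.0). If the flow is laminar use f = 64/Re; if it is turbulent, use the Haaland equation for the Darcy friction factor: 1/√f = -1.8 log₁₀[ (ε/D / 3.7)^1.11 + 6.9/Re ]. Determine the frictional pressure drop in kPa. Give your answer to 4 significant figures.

Cross-sectional area A = πD²/4 = π(0.227)²/4 = 0.04047 m²; mean velocity V = Q/A = 0.008441/0.04047 = 0.2086 m/s.
Reynolds number Re = ρVD/μ = 785.4 · 0.2086 · 0.227 / 0.00117 = 3.178e+04.
Re > 4000 → turbulent. Relative roughness ε/D = 2.4e-06/0.227 = 1.06e-05. Haaland: 1/√f = -1.8 log₁₀[(1.06e-05/3.7)^1.11 + 6.9/3.178e+04] = -1.8 log₁₀[7.02e-07 + 0.000217] = 6.591, so f = 0.02302.
Total minor-loss coefficient ΣK = 1·1 = 1.
ΔP = [f·L/D + ΣK]·(ρV²/2) = [0.02302·18.68/0.227 + 1]·(785.4·0.2086²/2) = [1.894 + 1]·17.08 = 49.44 Pa.
ΔP = 49.44 Pa = 0.04944 kPa.

ΔP ≈ 0.04944 kPa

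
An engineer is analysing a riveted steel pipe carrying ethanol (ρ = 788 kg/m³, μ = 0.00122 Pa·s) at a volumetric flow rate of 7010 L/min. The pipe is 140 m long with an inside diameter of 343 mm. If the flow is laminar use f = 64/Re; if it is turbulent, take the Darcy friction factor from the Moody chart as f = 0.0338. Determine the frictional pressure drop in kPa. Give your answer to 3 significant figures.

Q = 7010 L/min = 7010/60000 = 0.1168 m³/s.
Cross-sectional area A = πD²/4 = π(0.343)²/4 = 0.0924 m²; mean velocity V = Q/A = 0.1168/0.0924 = 1.264 m/s.
Reynolds number Re = ρVD/μ = 788 · 1.264 · 0.343 / 0.00122 = 2.801e+05.
Re > 4000 → turbulent; use the Moody-chart value f = 0.0338.
Darcy-Weisbach: ΔP = f(L/D)(ρV²/2) = 0.0338·(140/0.343)·(788·1.264²/2) = 0.0338·408.2·629.9 = 8690 Pa.
ΔP = 8690 Pa = 8.69 kPa.

ΔP ≈ 8.69 kPa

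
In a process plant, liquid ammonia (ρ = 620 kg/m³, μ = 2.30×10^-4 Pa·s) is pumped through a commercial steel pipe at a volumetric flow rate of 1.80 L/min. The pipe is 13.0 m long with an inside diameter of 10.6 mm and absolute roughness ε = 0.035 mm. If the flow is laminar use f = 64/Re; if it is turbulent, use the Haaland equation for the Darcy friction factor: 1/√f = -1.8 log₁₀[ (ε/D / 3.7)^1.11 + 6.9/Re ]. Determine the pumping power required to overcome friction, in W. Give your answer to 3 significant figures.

P ≈ 0.0468 W

Q = 1.80 L/min = 1.80/60000 = 3e-05 m³/s.
Cross-sectional area A = πD²/4 = π(0.0106)²/4 = 8.825e-05 m²; mean velocity V = Q/A = 3e-05/8.825e-05 = 0.34 m/s.
Reynolds number Re = ρVD/μ = 620 · 0.34 · 0.0106 / 0.00023 = 9714.
Re > 4000 → turbulent. Relative roughness ε/D = 3.5e-05/0.0106 = 0.0033. Haaland: 1/√f = -1.8 log₁₀[(0.0033/3.7)^1.11 + 6.9/9714] = -1.8 log₁₀[0.000412 + 0.00071] = 5.31, so f = 0.03547.
Darcy-Weisbach: ΔP = f(L/D)(ρV²/2) = 0.03547·(13/0.0106)·(620·0.34²/2) = 0.03547·1226·35.83 = 1559 Pa.
Pumping power P = QΔP = 3e-05·1559 = 0.04676 W = 0.0468 W.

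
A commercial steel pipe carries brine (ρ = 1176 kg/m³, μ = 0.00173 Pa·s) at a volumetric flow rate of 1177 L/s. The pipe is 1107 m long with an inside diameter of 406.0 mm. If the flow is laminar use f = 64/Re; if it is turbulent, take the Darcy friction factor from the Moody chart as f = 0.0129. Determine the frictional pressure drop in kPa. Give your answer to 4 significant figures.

Q = 1177 L/s = 1177/1000 = 1.177 m³/s.
Cross-sectional area A = πD²/4 = π(0.406)²/4 = 0.1295 m²; mean velocity V = Q/A = 1.177/0.1295 = 9.091 m/s.
Reynolds number Re = ρVD/μ = 1176 · 9.091 · 0.406 / 0.00173 = 2.509e+06.
Re > 4000 → turbulent; use the Moody-chart value f = 0.0129.
Darcy-Weisbach: ΔP = f(L/D)(ρV²/2) = 0.0129·(1107/0.406)·(1176·9.091²/2) = 0.0129·2727·4.86e+04 = 1.709e+06 Pa.
ΔP = 1.709e+06 Pa = 1709 kPa.

ΔP ≈ 1709 kPa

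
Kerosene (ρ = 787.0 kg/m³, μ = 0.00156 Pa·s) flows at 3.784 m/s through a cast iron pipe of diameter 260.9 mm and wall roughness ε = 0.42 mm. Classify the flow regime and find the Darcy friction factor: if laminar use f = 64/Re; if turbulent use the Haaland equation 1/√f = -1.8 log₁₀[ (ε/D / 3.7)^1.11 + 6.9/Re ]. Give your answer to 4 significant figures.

f ≈ 0.02255

Re = ρVD/μ = 787·3.784·0.2609/0.00156 = 4.981e+05.
Re > 4000 → turbulent. ε/D = 0.00042/0.2609 = 0.00161; Haaland: 1/√f = -1.8 log₁₀[0.000186 + 1.39e-05] = 6.66, so f = 0.02255.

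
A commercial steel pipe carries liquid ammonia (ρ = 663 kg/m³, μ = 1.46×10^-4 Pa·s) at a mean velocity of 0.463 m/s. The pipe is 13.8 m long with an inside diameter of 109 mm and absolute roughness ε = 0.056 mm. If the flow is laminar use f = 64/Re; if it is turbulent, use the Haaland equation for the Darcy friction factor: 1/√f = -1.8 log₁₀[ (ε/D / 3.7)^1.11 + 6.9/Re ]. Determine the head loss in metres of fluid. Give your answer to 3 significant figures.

h_f ≈ 0.0256 m

Reynolds number Re = ρVD/μ = 663 · 0.463 · 0.109 / 0.000146 = 2.292e+05.
Re > 4000 → turbulent. Relative roughness ε/D = 5.6e-05/0.109 = 0.000514. Haaland: 1/√f = -1.8 log₁₀[(0.000514/3.7)^1.11 + 6.9/2.292e+05] = -1.8 log₁₀[5.23e-05 + 3.01e-05] = 7.352, so f = 0.0185.
Darcy-Weisbach: ΔP = f(L/D)(ρV²/2) = 0.0185·(13.8/0.109)·(663·0.463²/2) = 0.0185·126.6·71.06 = 166.5 Pa.
Head loss h_f = ΔP/(ρg) = 166.5/(663·9.81) = 0.0256 m.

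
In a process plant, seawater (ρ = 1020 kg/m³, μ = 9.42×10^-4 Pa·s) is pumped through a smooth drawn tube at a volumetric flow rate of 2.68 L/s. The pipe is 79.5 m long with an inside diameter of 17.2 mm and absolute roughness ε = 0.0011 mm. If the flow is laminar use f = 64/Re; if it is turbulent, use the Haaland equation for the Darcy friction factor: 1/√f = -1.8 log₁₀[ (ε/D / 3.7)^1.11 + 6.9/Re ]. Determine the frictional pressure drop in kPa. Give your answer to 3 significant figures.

Q = 2.68 L/s = 2.68/1000 = 0.00268 m³/s.
Cross-sectional area A = πD²/4 = π(0.0172)²/4 = 0.0002324 m²; mean velocity V = Q/A = 0.00268/0.0002324 = 11.53 m/s.
Reynolds number Re = ρVD/μ = 1020 · 11.53 · 0.0172 / 0.000942 = 2.148e+05.
Re > 4000 → turbulent. Relative roughness ε/D = 1.1e-06/0.0172 = 6.4e-05. Haaland: 1/√f = -1.8 log₁₀[(6.4e-05/3.7)^1.11 + 6.9/2.148e+05] = -1.8 log₁₀[5.17e-06 + 3.21e-05] = 7.971, so f = 0.01574.
Darcy-Weisbach: ΔP = f(L/D)(ρV²/2) = 0.01574·(79.5/0.0172)·(1020·11.53²/2) = 0.01574·4622·6.785e+04 = 4.936e+06 Pa.
ΔP = 4.936e+06 Pa = 4940 kPa.

ΔP ≈ 4940 kPa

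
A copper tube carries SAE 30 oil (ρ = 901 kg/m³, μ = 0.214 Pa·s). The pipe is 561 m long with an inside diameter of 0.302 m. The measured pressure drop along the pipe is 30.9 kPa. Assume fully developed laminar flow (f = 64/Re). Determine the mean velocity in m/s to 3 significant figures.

V ≈ 0.734 m/s

For laminar flow, f = 64/Re with Re = ρVD/μ, so Darcy-Weisbach reduces to ΔP = 32μLV/D². Solving for V: V = ΔP·D²/(32μL) = 3.09e+04·(0.302)²/(32·0.214·561) = 0.7336 m/s.
Check: Re = ρVD/μ = 901·0.7336·0.302/0.214 = 932.7 < 2300, so the laminar assumption holds.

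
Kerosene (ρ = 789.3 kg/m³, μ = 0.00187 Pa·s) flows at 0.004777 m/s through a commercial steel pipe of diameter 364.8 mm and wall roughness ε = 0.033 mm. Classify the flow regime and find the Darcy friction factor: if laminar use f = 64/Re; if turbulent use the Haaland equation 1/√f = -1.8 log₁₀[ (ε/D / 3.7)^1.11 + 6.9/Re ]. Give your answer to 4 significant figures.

Re = ρVD/μ = 789.3·0.004777·0.3648/0.00187 = 735.5.
Re < 2300 → laminar, so f = 64/Re = 0.08701 (roughness is irrelevant in laminar flow).

f ≈ 0.08701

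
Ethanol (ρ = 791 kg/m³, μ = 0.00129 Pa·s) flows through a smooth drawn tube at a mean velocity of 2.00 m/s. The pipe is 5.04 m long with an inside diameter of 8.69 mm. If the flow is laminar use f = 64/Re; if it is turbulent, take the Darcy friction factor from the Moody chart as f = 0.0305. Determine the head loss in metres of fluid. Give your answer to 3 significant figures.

h_f ≈ 3.61 m

Reynolds number Re = ρVD/μ = 791 · 2 · 0.00869 / 0.00129 = 1.066e+04.
Re > 4000 → turbulent; use the Moody-chart value f = 0.0305.
Darcy-Weisbach: ΔP = f(L/D)(ρV²/2) = 0.0305·(5.04/0.00869)·(791·2²/2) = 0.0305·580·1582 = 2.798e+04 Pa.
Head loss h_f = ΔP/(ρg) = 2.798e+04/(791·9.81) = 3.61 m.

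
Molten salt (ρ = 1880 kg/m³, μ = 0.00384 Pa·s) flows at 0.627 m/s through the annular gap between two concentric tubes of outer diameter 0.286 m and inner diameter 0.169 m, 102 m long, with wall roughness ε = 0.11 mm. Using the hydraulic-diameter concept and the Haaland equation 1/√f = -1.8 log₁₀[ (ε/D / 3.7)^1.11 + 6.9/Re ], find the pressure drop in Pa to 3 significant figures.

ΔP ≈ 7970 Pa

Hydraulic diameter D_h = 4A/P = D_o - D_i = 0.286 - 0.169 = 0.117 m.
Re = ρVD_h/μ = 1880·0.627·0.117/0.00384 = 3.592e+04.
ε/D_h = 0.00011/0.117 = 0.00094; Haaland gives 1/√f = -1.8 log₁₀[0.000102+0.000192] = 6.356, so f = 0.02475.
ΔP = f(L/D_h)(ρV²/2) = 0.02475·102/0.117·369.5 = 7974 Pa.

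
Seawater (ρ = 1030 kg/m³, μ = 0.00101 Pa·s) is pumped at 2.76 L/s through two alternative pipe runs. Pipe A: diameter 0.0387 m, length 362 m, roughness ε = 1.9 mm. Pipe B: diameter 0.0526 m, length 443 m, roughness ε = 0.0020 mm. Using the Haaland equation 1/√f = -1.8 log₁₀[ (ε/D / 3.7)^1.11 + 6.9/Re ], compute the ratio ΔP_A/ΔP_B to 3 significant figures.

Pipe A: V = Q/A = 0.00276/0.001176 = 2.346 m/s; Re = 9.26e+04; ε/D = 0.0491; Haaland → f = 0.07136; ΔP_A = f(L/D)(ρV²/2) = 1.893e+06 Pa.
Pipe B: V = Q/A = 0.00276/0.002173 = 1.27 m/s; Re = 6.813e+04; ε/D = 3.8e-05; Haaland → f = 0.01946; ΔP_B = f(L/D)(ρV²/2) = 1.362e+05 Pa.
ΔP_A/ΔP_B = 1.893e+06/1.362e+05 = 13.9.

ΔP_A/ΔP_B ≈ 13.9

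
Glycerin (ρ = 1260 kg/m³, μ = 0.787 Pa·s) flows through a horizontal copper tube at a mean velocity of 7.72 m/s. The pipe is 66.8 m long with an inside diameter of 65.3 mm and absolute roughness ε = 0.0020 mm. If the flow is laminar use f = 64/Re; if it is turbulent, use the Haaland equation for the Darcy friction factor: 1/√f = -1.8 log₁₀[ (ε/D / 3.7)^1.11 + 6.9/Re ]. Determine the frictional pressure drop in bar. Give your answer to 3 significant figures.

ΔP ≈ 30.5 bar

Reynolds number Re = ρVD/μ = 1260 · 7.72 · 0.0653 / 0.787 = 807.1.
Re < 2300 → laminar flow, so f = 64/Re = 64/807.1 = 0.0793 (the turbulent correlation is not needed).
Darcy-Weisbach: ΔP = f(L/D)(ρV²/2) = 0.0793·(66.8/0.0653)·(1260·7.72²/2) = 0.0793·1023·3.755e+04 = 3.046e+06 Pa.
ΔP = 3.046e+06 Pa = 30.5 bar.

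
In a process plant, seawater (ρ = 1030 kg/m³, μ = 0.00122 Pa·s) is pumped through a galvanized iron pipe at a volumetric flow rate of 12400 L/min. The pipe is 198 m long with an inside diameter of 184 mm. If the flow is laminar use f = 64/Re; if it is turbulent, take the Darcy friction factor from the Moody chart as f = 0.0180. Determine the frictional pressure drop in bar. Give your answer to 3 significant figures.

Q = 12400 L/min = 12400/60000 = 0.2067 m³/s.
Cross-sectional area A = πD²/4 = π(0.184)²/4 = 0.02659 m²; mean velocity V = Q/A = 0.2067/0.02659 = 7.772 m/s.
Reynolds number Re = ρVD/μ = 1030 · 7.772 · 0.184 / 0.00122 = 1.207e+06.
Re > 4000 → turbulent; use the Moody-chart value f = 0.0180.
Darcy-Weisbach: ΔP = f(L/D)(ρV²/2) = 0.018·(198/0.184)·(1030·7.772²/2) = 0.018·1076·3.111e+04 = 6.026e+05 Pa.
ΔP = 6.026e+05 Pa = 6.03 bar.

ΔP ≈ 6.03 bar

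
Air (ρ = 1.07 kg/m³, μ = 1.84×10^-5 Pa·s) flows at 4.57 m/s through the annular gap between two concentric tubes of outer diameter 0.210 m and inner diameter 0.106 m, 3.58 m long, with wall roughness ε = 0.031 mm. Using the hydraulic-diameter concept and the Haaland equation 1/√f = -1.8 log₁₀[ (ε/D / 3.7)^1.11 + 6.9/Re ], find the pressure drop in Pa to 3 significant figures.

ΔP ≈ 9.39 Pa

Hydraulic diameter D_h = 4A/P = D_o - D_i = 0.21 - 0.106 = 0.104 m.
Re = ρVD_h/μ = 1.07·4.57·0.104/1.84e-05 = 2.764e+04.
ε/D_h = 3.1e-05/0.104 = 0.000298; Haaland gives 1/√f = -1.8 log₁₀[2.86e-05+0.00025] = 6.4, so f = 0.02441.
ΔP = f(L/D_h)(ρV²/2) = 0.02441·3.58/0.104·11.17 = 9.39 Pa.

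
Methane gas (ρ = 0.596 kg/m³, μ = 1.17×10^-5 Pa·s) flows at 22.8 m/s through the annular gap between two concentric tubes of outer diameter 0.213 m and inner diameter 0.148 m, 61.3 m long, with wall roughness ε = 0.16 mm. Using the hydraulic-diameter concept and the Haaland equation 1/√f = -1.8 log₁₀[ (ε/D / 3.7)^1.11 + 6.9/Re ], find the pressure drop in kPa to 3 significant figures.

ΔP ≈ 3.88 kPa

Hydraulic diameter D_h = 4A/P = D_o - D_i = 0.213 - 0.148 = 0.065 m.
Re = ρVD_h/μ = 0.596·22.8·0.065/1.17e-05 = 7.549e+04.
ε/D_h = 0.00016/0.065 = 0.00246; Haaland gives 1/√f = -1.8 log₁₀[0.000298+9.14e-05] = 6.138, so f = 0.02654.
ΔP = f(L/D_h)(ρV²/2) = 0.02654·61.3/0.065·154.9 = 3877 Pa.
ΔP = 3.88 kPa.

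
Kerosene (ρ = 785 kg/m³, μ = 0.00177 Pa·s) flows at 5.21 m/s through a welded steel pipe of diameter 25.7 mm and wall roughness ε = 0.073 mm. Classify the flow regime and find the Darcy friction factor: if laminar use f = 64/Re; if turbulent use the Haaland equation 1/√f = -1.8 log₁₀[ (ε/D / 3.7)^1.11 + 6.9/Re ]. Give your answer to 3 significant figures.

Re = ρVD/μ = 785·5.21·0.0257/0.00177 = 5.938e+04.
Re > 4000 → turbulent. ε/D = 7.3e-05/0.0257 = 0.00284; Haaland: 1/√f = -1.8 log₁₀[0.000349 + 0.000116] = 5.999, so f = 0.02779.

f ≈ 0.0278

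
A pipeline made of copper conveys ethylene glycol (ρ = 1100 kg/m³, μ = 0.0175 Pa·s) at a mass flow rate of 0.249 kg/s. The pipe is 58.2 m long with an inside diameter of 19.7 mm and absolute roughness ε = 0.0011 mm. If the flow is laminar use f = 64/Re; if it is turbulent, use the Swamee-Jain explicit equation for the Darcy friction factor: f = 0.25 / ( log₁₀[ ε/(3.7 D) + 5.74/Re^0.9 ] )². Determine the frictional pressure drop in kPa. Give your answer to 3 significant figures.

ΔP ≈ 62.4 kPa

A = πD²/4 = π(0.0197)²/4 = 0.0003048 m²; mean velocity V = ṁ/(ρA) = 0.249/(1100 · 0.0003048) = 0.7427 m/s.
Reynolds number Re = ρVD/μ = 1100 · 0.7427 · 0.0197 / 0.0175 = 919.6.
Re < 2300 → laminar flow, so f = 64/Re = 64/919.6 = 0.06959 (the turbulent correlation is not needed).
Darcy-Weisbach: ΔP = f(L/D)(ρV²/2) = 0.06959·(58.2/0.0197)·(1100·0.7427²/2) = 0.06959·2954·303.3 = 6.237e+04 Pa.
ΔP = 6.237e+04 Pa = 62.4 kPa.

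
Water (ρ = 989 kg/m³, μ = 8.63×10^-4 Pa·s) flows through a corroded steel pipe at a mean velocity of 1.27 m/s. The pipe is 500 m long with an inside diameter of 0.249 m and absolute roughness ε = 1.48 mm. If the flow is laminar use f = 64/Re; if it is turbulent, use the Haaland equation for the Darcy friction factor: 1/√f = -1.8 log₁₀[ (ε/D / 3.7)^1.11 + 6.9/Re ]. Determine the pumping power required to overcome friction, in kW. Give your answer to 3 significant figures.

Reynolds number Re = ρVD/μ = 989 · 1.27 · 0.249 / 0.000863 = 3.624e+05.
Re > 4000 → turbulent. Relative roughness ε/D = 0.00148/0.249 = 0.00594. Haaland: 1/√f = -1.8 log₁₀[(0.00594/3.7)^1.11 + 6.9/3.624e+05] = -1.8 log₁₀[0.000792 + 1.9e-05] = 5.564, so f = 0.0323.
Darcy-Weisbach: ΔP = f(L/D)(ρV²/2) = 0.0323·(500/0.249)·(989·1.27²/2) = 0.0323·2008·797.6 = 5.173e+04 Pa.
Q = V·A = 1.27·0.0487 = 0.06184 m³/s.
Pumping power P = QΔP = 0.06184·5.173e+04 = 3199 W = 3.20 kW.

P ≈ 3.20 kW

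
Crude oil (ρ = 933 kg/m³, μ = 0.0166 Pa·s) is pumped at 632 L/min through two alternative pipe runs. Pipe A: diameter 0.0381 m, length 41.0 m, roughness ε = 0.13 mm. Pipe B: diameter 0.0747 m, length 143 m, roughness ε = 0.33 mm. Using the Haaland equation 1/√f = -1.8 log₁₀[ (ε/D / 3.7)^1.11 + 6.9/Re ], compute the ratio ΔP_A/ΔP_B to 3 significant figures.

Pipe A: V = Q/A = 0.01053/0.00114 = 9.239 m/s; Re = 1.978e+04; ε/D = 0.00341; Haaland → f = 0.03191; ΔP_A = f(L/D)(ρV²/2) = 1.367e+06 Pa.
Pipe B: V = Q/A = 0.01053/0.004383 = 2.403 m/s; Re = 1.009e+04; ε/D = 0.00442; Haaland → f = 0.03665; ΔP_B = f(L/D)(ρV²/2) = 1.891e+05 Pa.
ΔP_A/ΔP_B = 1.367e+06/1.891e+05 = 7.23.

ΔP_A/ΔP_B ≈ 7.23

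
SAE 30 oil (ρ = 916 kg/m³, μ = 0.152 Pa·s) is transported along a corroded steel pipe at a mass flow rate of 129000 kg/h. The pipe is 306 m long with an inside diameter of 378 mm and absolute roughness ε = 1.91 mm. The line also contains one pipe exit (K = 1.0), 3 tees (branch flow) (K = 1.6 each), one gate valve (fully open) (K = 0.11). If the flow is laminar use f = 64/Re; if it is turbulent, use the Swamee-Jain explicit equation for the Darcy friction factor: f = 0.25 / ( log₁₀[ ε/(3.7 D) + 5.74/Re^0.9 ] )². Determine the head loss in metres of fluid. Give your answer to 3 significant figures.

h_f ≈ 0.441 m

ṁ = 129000 kg/h = 129000/3600 = 35.83 kg/s.
A = πD²/4 = π(0.378)²/4 = 0.1122 m²; mean velocity V = ṁ/(ρA) = 35.83/(916 · 0.1122) = 0.3486 m/s.
Reynolds number Re = ρVD/μ = 916 · 0.3486 · 0.378 / 0.152 = 794.1.
Re < 2300 → laminar flow, so f = 64/Re = 64/794.1 = 0.0806 (the turbulent correlation is not needed).
Total minor-loss coefficient ΣK = 1·1 + 3·1.6 + 1·0.11 = 5.91.
ΔP = [f·L/D + ΣK]·(ρV²/2) = [0.0806·306/0.378 + 5.91]·(916·0.3486²/2) = [65.25 + 5.91]·55.65 = 3960 Pa.
Head loss h_f = ΔP/(ρg) = 3960/(916·9.81) = 0.441 m.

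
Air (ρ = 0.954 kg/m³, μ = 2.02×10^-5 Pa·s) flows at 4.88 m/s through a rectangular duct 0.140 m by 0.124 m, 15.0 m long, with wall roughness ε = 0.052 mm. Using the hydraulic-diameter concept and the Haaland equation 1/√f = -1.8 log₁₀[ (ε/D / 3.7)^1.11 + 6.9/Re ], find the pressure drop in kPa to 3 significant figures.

ΔP ≈ 0.0313 kPa

Hydraulic diameter D_h = 4A/P = 4·(0.14·0.124)/(2·(0.14+0.124)) = 0.06944/0.528 = 0.1315 m.
Re = ρVD_h/μ = 0.954·4.88·0.1315/2.02e-05 = 3.031e+04.
ε/D_h = 5.2e-05/0.1315 = 0.000395; Haaland gives 1/√f = -1.8 log₁₀[3.91e-05+0.000228] = 6.433, so f = 0.02416.
ΔP = f(L/D_h)(ρV²/2) = 0.02416·15/0.1315·11.36 = 31.31 Pa.
ΔP = 0.0313 kPa.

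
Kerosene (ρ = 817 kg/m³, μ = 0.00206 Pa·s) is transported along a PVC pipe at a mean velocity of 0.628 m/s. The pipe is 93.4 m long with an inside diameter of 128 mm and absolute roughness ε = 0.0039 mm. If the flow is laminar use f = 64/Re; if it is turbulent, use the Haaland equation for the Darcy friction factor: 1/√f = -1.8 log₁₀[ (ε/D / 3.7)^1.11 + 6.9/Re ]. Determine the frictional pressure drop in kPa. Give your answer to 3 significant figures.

Reynolds number Re = ρVD/μ = 817 · 0.628 · 0.128 / 0.00206 = 3.188e+04.
Re > 4000 → turbulent. Relative roughness ε/D = 3.9e-06/0.128 = 3.05e-05. Haaland: 1/√f = -1.8 log₁₀[(3.05e-05/3.7)^1.11 + 6.9/3.188e+04] = -1.8 log₁₀[2.27e-06 + 0.000216] = 6.588, so f = 0.02304.
Darcy-Weisbach: ΔP = f(L/D)(ρV²/2) = 0.02304·(93.4/0.128)·(817·0.628²/2) = 0.02304·729.7·161.1 = 2708 Pa.
ΔP = 2708 Pa = 2.71 kPa.

ΔP ≈ 2.71 kPa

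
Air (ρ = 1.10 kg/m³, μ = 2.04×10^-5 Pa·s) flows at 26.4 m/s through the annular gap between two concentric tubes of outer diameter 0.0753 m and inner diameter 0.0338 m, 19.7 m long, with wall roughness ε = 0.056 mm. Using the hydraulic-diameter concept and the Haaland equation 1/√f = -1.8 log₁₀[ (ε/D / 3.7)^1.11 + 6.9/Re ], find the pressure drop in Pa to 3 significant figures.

ΔP ≈ 4410 Pa

Hydraulic diameter D_h = 4A/P = D_o - D_i = 0.0753 - 0.0338 = 0.0415 m.
Re = ρVD_h/μ = 1.1·26.4·0.0415/2.04e-05 = 5.908e+04.
ε/D_h = 5.6e-05/0.0415 = 0.00135; Haaland gives 1/√f = -1.8 log₁₀[0.000153+0.000117] = 6.425, so f = 0.02422.
ΔP = f(L/D_h)(ρV²/2) = 0.02422·19.7/0.0415·383.3 = 4408 Pa.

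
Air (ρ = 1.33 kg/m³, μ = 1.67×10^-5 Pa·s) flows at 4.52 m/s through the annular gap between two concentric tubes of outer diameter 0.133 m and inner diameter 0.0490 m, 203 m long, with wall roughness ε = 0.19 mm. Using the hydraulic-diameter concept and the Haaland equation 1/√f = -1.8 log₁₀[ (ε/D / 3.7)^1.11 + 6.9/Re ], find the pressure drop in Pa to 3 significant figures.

Hydraulic diameter D_h = 4A/P = D_o - D_i = 0.133 - 0.049 = 0.084 m.
Re = ρVD_h/μ = 1.33·4.52·0.084/1.67e-05 = 3.024e+04.
ε/D_h = 0.00019/0.084 = 0.00226; Haaland gives 1/√f = -1.8 log₁₀[0.000271+0.000228] = 5.943, so f = 0.02831.
ΔP = f(L/D_h)(ρV²/2) = 0.02831·203/0.084·13.59 = 929.5 Pa.

ΔP ≈ 930 Pa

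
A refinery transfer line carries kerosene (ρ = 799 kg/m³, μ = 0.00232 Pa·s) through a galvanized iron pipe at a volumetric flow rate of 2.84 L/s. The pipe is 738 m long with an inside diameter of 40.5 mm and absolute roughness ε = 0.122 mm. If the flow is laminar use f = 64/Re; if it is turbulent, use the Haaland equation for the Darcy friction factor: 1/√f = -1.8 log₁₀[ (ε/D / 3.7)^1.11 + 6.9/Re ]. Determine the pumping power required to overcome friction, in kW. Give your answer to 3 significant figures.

P ≈ 2.98 kW

Q = 2.84 L/s = 2.84/1000 = 0.00284 m³/s.
Cross-sectional area A = πD²/4 = π(0.0405)²/4 = 0.001288 m²; mean velocity V = Q/A = 0.00284/0.001288 = 2.205 m/s.
Reynolds number Re = ρVD/μ = 799 · 2.205 · 0.0405 / 0.00232 = 3.075e+04.
Re > 4000 → turbulent. Relative roughness ε/D = 0.000122/0.0405 = 0.00301. Haaland: 1/√f = -1.8 log₁₀[(0.00301/3.7)^1.11 + 6.9/3.075e+04] = -1.8 log₁₀[0.000372 + 0.000224] = 5.804, so f = 0.02969.
Darcy-Weisbach: ΔP = f(L/D)(ρV²/2) = 0.02969·(738/0.0405)·(799·2.205²/2) = 0.02969·1.822e+04·1942 = 1.05e+06 Pa.
Pumping power P = QΔP = 0.00284·1.05e+06 = 2983 W = 2.98 kW.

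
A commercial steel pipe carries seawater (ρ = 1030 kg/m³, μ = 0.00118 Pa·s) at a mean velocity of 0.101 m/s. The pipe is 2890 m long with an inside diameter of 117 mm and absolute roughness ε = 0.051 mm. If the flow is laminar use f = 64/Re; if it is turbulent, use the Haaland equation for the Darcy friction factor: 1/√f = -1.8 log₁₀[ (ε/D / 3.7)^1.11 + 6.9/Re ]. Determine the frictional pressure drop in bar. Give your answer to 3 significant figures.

ΔP ≈ 0.0404 bar

Reynolds number Re = ρVD/μ = 1030 · 0.101 · 0.117 / 0.00118 = 1.031e+04.
Re > 4000 → turbulent. Relative roughness ε/D = 5.1e-05/0.117 = 0.000436. Haaland: 1/√f = -1.8 log₁₀[(0.000436/3.7)^1.11 + 6.9/1.031e+04] = -1.8 log₁₀[4.36e-05 + 0.000669] = 5.665, so f = 0.03116.
Darcy-Weisbach: ΔP = f(L/D)(ρV²/2) = 0.03116·(2890/0.117)·(1030·0.101²/2) = 0.03116·2.47e+04·5.254 = 4044 Pa.
ΔP = 4044 Pa = 0.0404 bar.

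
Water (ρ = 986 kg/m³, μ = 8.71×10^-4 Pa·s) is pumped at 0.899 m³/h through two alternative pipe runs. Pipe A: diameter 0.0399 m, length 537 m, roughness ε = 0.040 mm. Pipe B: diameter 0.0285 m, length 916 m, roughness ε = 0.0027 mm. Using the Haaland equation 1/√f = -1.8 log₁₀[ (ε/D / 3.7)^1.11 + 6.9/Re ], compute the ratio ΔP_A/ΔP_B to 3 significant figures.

Pipe A: V = Q/A = 0.0002497/0.00125 = 0.1997 m/s; Re = 9021; ε/D = 0.001; Haaland → f = 0.033; ΔP_A = f(L/D)(ρV²/2) = 8734 Pa.
Pipe B: V = Q/A = 0.0002497/0.0006379 = 0.3915 m/s; Re = 1.263e+04; ε/D = 9.47e-05; Haaland → f = 0.02911; ΔP_B = f(L/D)(ρV²/2) = 7.068e+04 Pa.
ΔP_A/ΔP_B = 8734/7.068e+04 = 0.124.

ΔP_A/ΔP_B ≈ 0.124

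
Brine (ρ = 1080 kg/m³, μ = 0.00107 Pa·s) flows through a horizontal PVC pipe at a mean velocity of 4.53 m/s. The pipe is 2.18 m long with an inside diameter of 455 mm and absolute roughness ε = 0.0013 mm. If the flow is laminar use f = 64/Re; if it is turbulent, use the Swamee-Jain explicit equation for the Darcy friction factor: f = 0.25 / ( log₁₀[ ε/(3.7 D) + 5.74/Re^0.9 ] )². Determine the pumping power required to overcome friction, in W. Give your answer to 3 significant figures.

Reynolds number Re = ρVD/μ = 1080 · 4.53 · 0.455 / 0.00107 = 2.08e+06.
Re > 4000 → turbulent. Relative roughness ε/D = 1.3e-06/0.455 = 2.86e-06. Swamee-Jain: f = 0.25/(log₁₀[2.86e-06/3.7 + 5.74/2.08e+06^0.9])² = 0.25/(log₁₀[7.72e-07 + 1.18e-05])² = 0.25/(-4.9)² = 0.01041.
Darcy-Weisbach: ΔP = f(L/D)(ρV²/2) = 0.01041·(2.18/0.455)·(1080·4.53²/2) = 0.01041·4.791·1.108e+04 = 552.8 Pa.
Q = V·A = 4.53·0.1626 = 0.7366 m³/s.
Pumping power P = QΔP = 0.7366·552.8 = 407.2 W = 407 W.

P ≈ 407 W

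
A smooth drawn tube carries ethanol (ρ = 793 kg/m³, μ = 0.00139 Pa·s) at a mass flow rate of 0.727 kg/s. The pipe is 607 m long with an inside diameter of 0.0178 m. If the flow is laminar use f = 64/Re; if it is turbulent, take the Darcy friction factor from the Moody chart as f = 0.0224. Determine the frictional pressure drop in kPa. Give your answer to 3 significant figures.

A = πD²/4 = π(0.0178)²/4 = 0.0002488 m²; mean velocity V = ṁ/(ρA) = 0.727/(793 · 0.0002488) = 3.684 m/s.
Reynolds number Re = ρVD/μ = 793 · 3.684 · 0.0178 / 0.00139 = 3.741e+04.
Re > 4000 → turbulent; use the Moody-chart value f = 0.0224.
Darcy-Weisbach: ΔP = f(L/D)(ρV²/2) = 0.0224·(607/0.0178)·(793·3.684²/2) = 0.0224·3.41e+04·5382 = 4.111e+06 Pa.
ΔP = 4.111e+06 Pa = 4110 kPa.

ΔP ≈ 4110 kPa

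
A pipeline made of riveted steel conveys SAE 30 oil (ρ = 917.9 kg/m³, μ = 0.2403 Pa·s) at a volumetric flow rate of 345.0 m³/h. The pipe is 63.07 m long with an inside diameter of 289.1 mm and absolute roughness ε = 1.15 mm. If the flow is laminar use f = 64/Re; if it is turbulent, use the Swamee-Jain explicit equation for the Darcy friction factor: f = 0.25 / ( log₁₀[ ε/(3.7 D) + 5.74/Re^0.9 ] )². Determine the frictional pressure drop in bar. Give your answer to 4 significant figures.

ΔP ≈ 0.08472 bar

Q = 345.0 m³/h = 345.0/3600 = 0.09583 m³/s.
Cross-sectional area A = πD²/4 = π(0.2891)²/4 = 0.06564 m²; mean velocity V = Q/A = 0.09583/0.06564 = 1.46 m/s.
Reynolds number Re = ρVD/μ = 917.9 · 1.46 · 0.2891 / 0.24 = 1612.
Re < 2300 → laminar flow, so f = 64/Re = 64/1612 = 0.0397 (the turbulent correlation is not needed).
Darcy-Weisbach: ΔP = f(L/D)(ρV²/2) = 0.0397·(63.07/0.2891)·(917.9·1.46²/2) = 0.0397·218.2·978.2 = 8472 Pa.
ΔP = 8472 Pa = 0.08472 bar.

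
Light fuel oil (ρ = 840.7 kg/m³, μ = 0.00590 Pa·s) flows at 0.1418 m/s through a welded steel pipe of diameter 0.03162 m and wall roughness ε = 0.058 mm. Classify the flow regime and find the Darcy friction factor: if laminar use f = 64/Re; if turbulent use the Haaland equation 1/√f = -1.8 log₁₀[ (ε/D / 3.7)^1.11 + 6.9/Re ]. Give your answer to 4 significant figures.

f ≈ 0.1002

Re = ρVD/μ = 840.7·0.1418·0.03162/0.0059 = 638.9.
Re < 2300 → laminar, so f = 64/Re = 0.1002 (roughness is irrelevant in laminar flow).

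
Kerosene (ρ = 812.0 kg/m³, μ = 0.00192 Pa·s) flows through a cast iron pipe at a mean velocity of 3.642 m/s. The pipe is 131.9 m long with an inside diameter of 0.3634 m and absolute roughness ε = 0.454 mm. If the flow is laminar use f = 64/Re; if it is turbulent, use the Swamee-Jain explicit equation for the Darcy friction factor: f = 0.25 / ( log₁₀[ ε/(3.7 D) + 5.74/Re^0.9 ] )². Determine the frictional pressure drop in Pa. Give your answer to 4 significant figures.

ΔP ≈ 41670 Pa

Reynolds number Re = ρVD/μ = 812 · 3.642 · 0.3634 / 0.00192 = 5.597e+05.
Re > 4000 → turbulent. Relative roughness ε/D = 0.000454/0.3634 = 0.00125. Swamee-Jain: f = 0.25/(log₁₀[0.00125/3.7 + 5.74/5.597e+05^0.9])² = 0.25/(log₁₀[0.000338 + 3.85e-05])² = 0.25/(-3.425)² = 0.02132.
Darcy-Weisbach: ΔP = f(L/D)(ρV²/2) = 0.02132·(131.9/0.3634)·(812·3.642²/2) = 0.02132·363·5385 = 4.167e+04 Pa.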